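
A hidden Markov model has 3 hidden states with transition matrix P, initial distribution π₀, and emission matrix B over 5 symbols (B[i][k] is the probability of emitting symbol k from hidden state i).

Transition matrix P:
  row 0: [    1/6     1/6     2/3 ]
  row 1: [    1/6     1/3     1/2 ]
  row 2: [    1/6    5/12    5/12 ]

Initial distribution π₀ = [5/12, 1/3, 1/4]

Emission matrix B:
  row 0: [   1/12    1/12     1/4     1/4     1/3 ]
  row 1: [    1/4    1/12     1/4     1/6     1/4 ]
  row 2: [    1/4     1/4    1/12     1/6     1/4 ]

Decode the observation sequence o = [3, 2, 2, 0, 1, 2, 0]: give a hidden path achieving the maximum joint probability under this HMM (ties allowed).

path = [0, 2, 1, 2, 2, 1, 2]

t=0: δ = [1.042e-01, 5.556e-02, 4.167e-02]  (obs o_0=3)
t=1: δ = [4.340e-03, 4.630e-03, 5.787e-03]  ψ = [0, 1, 0]  (obs o_1=2)
t=2: δ = [2.411e-04, 6.028e-04, 2.411e-04]  ψ = [2, 2, 0]  (obs o_2=2)
t=3: δ = [8.372e-06, 5.023e-05, 7.535e-05]  ψ = [1, 1, 1]  (obs o_3=0)
t=4: δ = [1.047e-06, 2.616e-06, 7.849e-06]  ψ = [2, 2, 2]  (obs o_4=1)
t=5: δ = [3.270e-07, 8.176e-07, 2.725e-07]  ψ = [2, 2, 2]  (obs o_5=2)
t=6: δ = [1.136e-08, 6.814e-08, 1.022e-07]  ψ = [1, 1, 1]  (obs o_6=0)
backtrack: best end state = 2; path = [0, 2, 1, 2, 2, 1, 2]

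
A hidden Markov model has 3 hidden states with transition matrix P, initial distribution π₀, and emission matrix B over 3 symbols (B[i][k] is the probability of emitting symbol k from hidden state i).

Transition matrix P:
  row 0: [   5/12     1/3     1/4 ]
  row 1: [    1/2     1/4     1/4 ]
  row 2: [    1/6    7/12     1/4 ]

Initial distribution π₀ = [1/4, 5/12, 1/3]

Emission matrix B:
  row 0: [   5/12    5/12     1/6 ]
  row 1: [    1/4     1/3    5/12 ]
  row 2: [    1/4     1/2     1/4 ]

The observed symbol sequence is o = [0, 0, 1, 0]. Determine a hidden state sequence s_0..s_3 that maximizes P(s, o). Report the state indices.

path = [1, 0, 0, 0]

t=0: δ = [1.042e-01, 1.042e-01, 8.333e-02]  (obs o_0=0)
t=1: δ = [2.170e-02, 1.215e-02, 6.510e-03]  ψ = [1, 2, 0]  (obs o_1=0)
t=2: δ = [3.768e-03, 2.411e-03, 2.713e-03]  ψ = [0, 0, 0]  (obs o_2=1)
t=3: δ = [6.541e-04, 3.956e-04, 2.355e-04]  ψ = [0, 2, 0]  (obs o_3=0)
backtrack: best end state = 0; path = [1, 0, 0, 0]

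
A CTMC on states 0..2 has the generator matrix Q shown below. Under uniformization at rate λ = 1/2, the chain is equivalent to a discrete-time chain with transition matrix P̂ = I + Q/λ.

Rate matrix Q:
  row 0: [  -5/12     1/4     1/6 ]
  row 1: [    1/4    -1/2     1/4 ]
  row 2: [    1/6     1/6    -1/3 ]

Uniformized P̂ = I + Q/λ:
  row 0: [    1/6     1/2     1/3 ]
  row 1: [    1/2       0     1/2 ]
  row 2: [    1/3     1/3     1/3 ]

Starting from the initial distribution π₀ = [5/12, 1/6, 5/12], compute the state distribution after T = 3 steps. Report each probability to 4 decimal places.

π = [0.3206, 0.3017, 0.3777]

t=0: π = [0.4167, 0.1667, 0.4167]
t=1: π = [0.2917, 0.3472, 0.3611]
t=2: π = [0.3426, 0.2662, 0.3912]
t=3: π = [0.3206, 0.3017, 0.3777]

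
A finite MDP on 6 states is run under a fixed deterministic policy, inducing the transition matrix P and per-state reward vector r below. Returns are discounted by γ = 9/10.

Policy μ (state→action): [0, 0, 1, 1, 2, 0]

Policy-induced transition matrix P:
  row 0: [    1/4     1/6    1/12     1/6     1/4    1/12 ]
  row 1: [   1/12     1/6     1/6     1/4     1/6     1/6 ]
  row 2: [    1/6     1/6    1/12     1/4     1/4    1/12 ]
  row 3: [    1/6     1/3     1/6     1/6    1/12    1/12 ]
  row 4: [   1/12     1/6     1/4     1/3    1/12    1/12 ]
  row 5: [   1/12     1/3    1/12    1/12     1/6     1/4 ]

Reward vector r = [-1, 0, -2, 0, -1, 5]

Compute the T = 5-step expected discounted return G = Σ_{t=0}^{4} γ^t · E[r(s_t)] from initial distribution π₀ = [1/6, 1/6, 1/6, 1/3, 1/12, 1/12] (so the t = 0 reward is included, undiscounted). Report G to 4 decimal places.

G = -0.1536

t=0: π = [0.1667, 0.1667, 0.1667, 0.3333, 0.0833, 0.0833], E[r] = -0.1667, γ^t·E[r] = -0.166667, running G = -0.166667
t=1: π = [0.1528, 0.2361, 0.1389, 0.2014, 0.1597, 0.1111], E[r] = -0.0347, γ^t·E[r] = -0.031250, running G = -0.197917
t=2: π = [0.1372, 0.2188, 0.1464, 0.2153, 0.1609, 0.1215], E[r] = 0.0168, γ^t·E[r] = 0.013594, running G = -0.184323
t=3: π = [0.1363, 0.2228, 0.1463, 0.2138, 0.1590, 0.1218], E[r] = 0.0212, γ^t·E[r] = 0.015434, running G = -0.168889
t=4: π = [0.1361, 0.2226, 0.1462, 0.2138, 0.1592, 0.1222], E[r] = 0.0234, γ^t·E[r] = 0.015338, running G = -0.153552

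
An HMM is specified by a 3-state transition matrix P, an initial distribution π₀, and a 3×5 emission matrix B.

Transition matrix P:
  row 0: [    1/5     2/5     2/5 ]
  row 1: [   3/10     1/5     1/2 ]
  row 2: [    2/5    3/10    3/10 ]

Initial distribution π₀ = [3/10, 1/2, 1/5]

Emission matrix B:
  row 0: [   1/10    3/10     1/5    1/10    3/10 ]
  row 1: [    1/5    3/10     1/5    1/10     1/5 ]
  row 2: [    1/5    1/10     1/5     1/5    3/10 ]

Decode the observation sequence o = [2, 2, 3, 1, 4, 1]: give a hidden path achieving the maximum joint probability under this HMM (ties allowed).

t=0: δ = [6.000e-02, 1.000e-01, 4.000e-02]  (obs o_0=2)
t=1: δ = [6.000e-03, 4.800e-03, 1.000e-02]  ψ = [1, 0, 1]  (obs o_1=2)
t=2: δ = [4.000e-04, 3.000e-04, 6.000e-04]  ψ = [2, 2, 2]  (obs o_2=3)
t=3: δ = [7.200e-05, 5.400e-05, 1.800e-05]  ψ = [2, 2, 2]  (obs o_3=1)
t=4: δ = [4.860e-06, 5.760e-06, 8.640e-06]  ψ = [1, 0, 0]  (obs o_4=4)
t=5: δ = [1.037e-06, 7.776e-07, 2.880e-07]  ψ = [2, 2, 1]  (obs o_5=1)
backtrack: best end state = 0; path = [1, 2, 2, 0, 2, 0]

path = [1, 2, 2, 0, 2, 0]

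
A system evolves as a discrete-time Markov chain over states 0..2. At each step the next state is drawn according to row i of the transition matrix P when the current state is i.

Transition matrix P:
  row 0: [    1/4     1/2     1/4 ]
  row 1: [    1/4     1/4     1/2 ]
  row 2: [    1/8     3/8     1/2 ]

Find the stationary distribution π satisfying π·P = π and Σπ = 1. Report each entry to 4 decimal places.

Balance equations π_j = Σ_i π_i·P[i][j]:
  π_0 = 1/4·π_0 + 1/4·π_1 + 1/8·π_2
  π_1 = 1/2·π_0 + 1/4·π_1 + 3/8·π_2
  normalize: π_0 + π_1 + π_2 = 1
Solving the linear system gives exactly π = [6/31, 11/31, 14/31].

π = [0.1935, 0.3548, 0.4516]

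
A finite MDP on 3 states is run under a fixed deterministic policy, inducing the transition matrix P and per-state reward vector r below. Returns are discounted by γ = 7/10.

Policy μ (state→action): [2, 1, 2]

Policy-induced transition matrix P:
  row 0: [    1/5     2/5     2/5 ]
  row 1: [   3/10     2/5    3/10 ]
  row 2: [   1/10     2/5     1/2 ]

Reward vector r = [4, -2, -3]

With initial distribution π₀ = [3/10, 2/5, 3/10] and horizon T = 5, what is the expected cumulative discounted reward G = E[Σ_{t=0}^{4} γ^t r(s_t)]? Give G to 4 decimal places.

t=0: π = [0.3000, 0.4000, 0.3000], E[r] = -0.5000, γ^t·E[r] = -0.500000, running G = -0.500000
t=1: π = [0.2100, 0.4000, 0.3900], E[r] = -1.1300, γ^t·E[r] = -0.791000, running G = -1.291000
t=2: π = [0.2010, 0.4000, 0.3990], E[r] = -1.1930, γ^t·E[r] = -0.584570, running G = -1.875570
t=3: π = [0.2001, 0.4000, 0.3999], E[r] = -1.1993, γ^t·E[r] = -0.411360, running G = -2.286930
t=4: π = [0.2000, 0.4000, 0.4000], E[r] = -1.1999, γ^t·E[r] = -0.288103, running G = -2.575033

G = -2.5750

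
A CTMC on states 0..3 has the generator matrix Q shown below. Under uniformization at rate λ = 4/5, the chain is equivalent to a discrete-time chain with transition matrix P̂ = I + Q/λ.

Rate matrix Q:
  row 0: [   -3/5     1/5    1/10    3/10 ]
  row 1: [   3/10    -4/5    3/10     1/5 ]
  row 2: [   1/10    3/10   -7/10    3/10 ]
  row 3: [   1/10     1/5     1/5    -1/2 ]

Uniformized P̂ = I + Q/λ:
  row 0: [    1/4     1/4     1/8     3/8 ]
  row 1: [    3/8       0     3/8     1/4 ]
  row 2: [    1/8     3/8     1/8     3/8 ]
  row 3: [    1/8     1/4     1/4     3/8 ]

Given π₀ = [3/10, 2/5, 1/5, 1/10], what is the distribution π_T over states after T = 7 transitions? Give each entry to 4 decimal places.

π = [0.2064, 0.2223, 0.2241, 0.3472]

t=0: π = [0.3000, 0.4000, 0.2000, 0.1000]
t=1: π = [0.2625, 0.1750, 0.2375, 0.3250]
t=2: π = [0.2016, 0.2359, 0.2094, 0.3531]
t=3: π = [0.2092, 0.2172, 0.2281, 0.3455]
t=4: π = [0.2054, 0.2242, 0.2225, 0.3479]
t=5: π = [0.2067, 0.2218, 0.2245, 0.3470]
t=6: π = [0.2063, 0.2226, 0.2238, 0.3473]
t=7: π = [0.2064, 0.2223, 0.2241, 0.3472]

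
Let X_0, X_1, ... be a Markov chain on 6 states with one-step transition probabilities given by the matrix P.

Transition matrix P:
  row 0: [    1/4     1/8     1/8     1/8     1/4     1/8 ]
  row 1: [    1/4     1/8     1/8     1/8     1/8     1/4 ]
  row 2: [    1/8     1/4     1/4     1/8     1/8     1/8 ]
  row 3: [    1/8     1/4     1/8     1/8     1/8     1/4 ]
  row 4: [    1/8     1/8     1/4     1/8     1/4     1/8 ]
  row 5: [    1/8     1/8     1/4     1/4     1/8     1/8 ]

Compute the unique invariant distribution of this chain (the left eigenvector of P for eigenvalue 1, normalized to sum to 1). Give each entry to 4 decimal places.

π = [0.1667, 0.1670, 0.1901, 0.1455, 0.1667, 0.1641]

Balance equations π_j = Σ_i π_i·P[i][j]:
  π_0 = 1/4·π_0 + 1/4·π_1 + 1/8·π_2 + 1/8·π_3 + 1/8·π_4 + 1/8·π_5
  π_1 = 1/8·π_0 + 1/8·π_1 + 1/4·π_2 + 1/4·π_3 + 1/8·π_4 + 1/8·π_5
  π_2 = 1/8·π_0 + 1/8·π_1 + 1/4·π_2 + 1/8·π_3 + 1/4·π_4 + 1/4·π_5
  π_3 = 1/8·π_0 + 1/8·π_1 + 1/8·π_2 + 1/8·π_3 + 1/8·π_4 + 1/4·π_5
  π_4 = 1/4·π_0 + 1/8·π_1 + 1/8·π_2 + 1/8·π_3 + 1/4·π_4 + 1/8·π_5
  normalize: π_0 + π_1 + π_2 + π_3 + π_4 + π_5 = 1
Solving the linear system gives exactly π = [683/4097, 684/4097, 5452/28679, 4173/28679, 4780/28679, 4705/28679].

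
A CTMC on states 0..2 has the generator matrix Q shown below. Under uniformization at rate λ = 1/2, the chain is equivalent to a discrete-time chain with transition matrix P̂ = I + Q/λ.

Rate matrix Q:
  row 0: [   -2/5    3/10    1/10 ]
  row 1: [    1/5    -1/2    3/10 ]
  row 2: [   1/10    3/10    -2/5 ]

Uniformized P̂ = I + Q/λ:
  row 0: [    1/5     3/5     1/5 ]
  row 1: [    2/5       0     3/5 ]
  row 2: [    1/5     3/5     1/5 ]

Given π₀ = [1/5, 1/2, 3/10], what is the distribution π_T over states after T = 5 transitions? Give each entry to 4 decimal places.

π = [0.2782, 0.3653, 0.3565]

t=0: π = [0.2000, 0.5000, 0.3000]
t=1: π = [0.3000, 0.3000, 0.4000]
t=2: π = [0.2600, 0.4200, 0.3200]
t=3: π = [0.2840, 0.3480, 0.3680]
t=4: π = [0.2696, 0.3912, 0.3392]
t=5: π = [0.2782, 0.3653, 0.3565]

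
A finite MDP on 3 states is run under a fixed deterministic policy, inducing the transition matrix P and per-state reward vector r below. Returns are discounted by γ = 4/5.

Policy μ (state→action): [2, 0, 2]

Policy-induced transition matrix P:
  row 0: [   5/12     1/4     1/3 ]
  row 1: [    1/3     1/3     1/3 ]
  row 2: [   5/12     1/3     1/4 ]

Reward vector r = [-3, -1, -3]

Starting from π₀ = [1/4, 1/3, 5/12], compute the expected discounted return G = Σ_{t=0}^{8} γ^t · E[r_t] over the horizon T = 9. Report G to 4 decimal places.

G = -10.2988

t=0: π = [0.2500, 0.3333, 0.4167], E[r] = -2.3333, γ^t·E[r] = -2.333333, running G = -2.333333
t=1: π = [0.3889, 0.3125, 0.2986], E[r] = -2.3750, γ^t·E[r] = -1.900000, running G = -4.233333
t=2: π = [0.3906, 0.3009, 0.3084], E[r] = -2.3981, γ^t·E[r] = -1.534815, running G = -5.768148
t=3: π = [0.3916, 0.3008, 0.3076], E[r] = -2.3984, γ^t·E[r] = -1.228000, running G = -6.996148
t=4: π = [0.3916, 0.3007, 0.3077], E[r] = -2.3986, γ^t·E[r] = -0.982466, running G = -7.978614
t=5: π = [0.3916, 0.3007, 0.3077], E[r] = -2.3986, γ^t·E[r] = -0.785973, running G = -8.764587
t=6: π = [0.3916, 0.3007, 0.3077], E[r] = -2.3986, γ^t·E[r] = -0.628779, running G = -9.393366
t=7: π = [0.3916, 0.3007, 0.3077], E[r] = -2.3986, γ^t·E[r] = -0.503023, running G = -9.896389
t=8: π = [0.3916, 0.3007, 0.3077], E[r] = -2.3986, γ^t·E[r] = -0.402419, running G = -10.298808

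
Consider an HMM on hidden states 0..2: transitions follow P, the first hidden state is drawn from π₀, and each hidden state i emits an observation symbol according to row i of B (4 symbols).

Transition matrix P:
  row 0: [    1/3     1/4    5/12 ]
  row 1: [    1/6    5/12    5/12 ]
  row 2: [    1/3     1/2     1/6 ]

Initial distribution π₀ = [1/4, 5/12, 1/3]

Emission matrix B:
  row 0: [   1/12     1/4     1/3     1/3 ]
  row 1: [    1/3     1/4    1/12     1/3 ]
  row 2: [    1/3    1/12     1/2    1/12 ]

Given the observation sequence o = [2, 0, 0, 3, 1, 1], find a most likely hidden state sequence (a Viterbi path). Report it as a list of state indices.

path = [2, 1, 2, 1, 1, 1]

t=0: δ = [8.333e-02, 3.472e-02, 1.667e-01]  (obs o_0=2)
t=1: δ = [4.630e-03, 2.778e-02, 1.157e-02]  ψ = [2, 2, 0]  (obs o_1=0)
t=2: δ = [3.858e-04, 3.858e-03, 3.858e-03]  ψ = [1, 1, 1]  (obs o_2=0)
t=3: δ = [4.287e-04, 6.430e-04, 1.340e-04]  ψ = [2, 2, 1]  (obs o_3=3)
t=4: δ = [3.572e-05, 6.698e-05, 2.233e-05]  ψ = [0, 1, 1]  (obs o_4=1)
t=5: δ = [2.977e-06, 6.977e-06, 2.326e-06]  ψ = [0, 1, 1]  (obs o_5=1)
backtrack: best end state = 1; path = [2, 1, 2, 1, 1, 1]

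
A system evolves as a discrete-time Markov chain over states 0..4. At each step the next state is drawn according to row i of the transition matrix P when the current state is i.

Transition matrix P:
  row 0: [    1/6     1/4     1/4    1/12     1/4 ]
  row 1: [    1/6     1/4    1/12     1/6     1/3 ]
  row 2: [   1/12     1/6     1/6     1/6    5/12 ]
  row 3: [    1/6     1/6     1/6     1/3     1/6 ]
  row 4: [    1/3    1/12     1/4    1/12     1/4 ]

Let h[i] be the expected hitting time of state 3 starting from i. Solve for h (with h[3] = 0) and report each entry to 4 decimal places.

h = [8.6589, 8.0464, 8.0557, 0.0000, 8.7610]

First-step conditioning: h[3] = 0; for i ≠ 3, h[i] = 1 + Σ_k P[i][k]·h[k].
  h[0] = 1 + 1/6·h[0] + 1/4·h[1] + 1/4·h[2] + 1/4·h[4]
  h[1] = 1 + 1/6·h[0] + 1/4·h[1] + 1/12·h[2] + 1/3·h[4]
  h[2] = 1 + 1/12·h[0] + 1/6·h[1] + 1/6·h[2] + 5/12·h[4]
  h[4] = 1 + 1/3·h[0] + 1/12·h[1] + 1/4·h[2] + 1/4·h[4]
Solving the 4×4 linear system over states ≠ 3 gives exactly h = [3732/431, 3468/431, 3472/431, 0, 3776/431] (h[3] = 0 is the target).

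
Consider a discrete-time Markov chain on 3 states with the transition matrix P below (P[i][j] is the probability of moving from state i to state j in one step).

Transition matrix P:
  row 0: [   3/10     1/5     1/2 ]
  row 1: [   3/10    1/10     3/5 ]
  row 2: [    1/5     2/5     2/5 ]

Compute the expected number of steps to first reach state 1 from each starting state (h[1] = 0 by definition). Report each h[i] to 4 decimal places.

First-step conditioning: h[1] = 0; for i ≠ 1, h[i] = 1 + Σ_k P[i][k]·h[k].
  h[0] = 1 + 3/10·h[0] + 1/2·h[2]
  h[2] = 1 + 1/5·h[0] + 2/5·h[2]
Solving the 2×2 linear system over states ≠ 1 gives exactly h = [55/16, 0, 45/16] (h[1] = 0 is the target).

h = [3.4375, 0.0000, 2.8125]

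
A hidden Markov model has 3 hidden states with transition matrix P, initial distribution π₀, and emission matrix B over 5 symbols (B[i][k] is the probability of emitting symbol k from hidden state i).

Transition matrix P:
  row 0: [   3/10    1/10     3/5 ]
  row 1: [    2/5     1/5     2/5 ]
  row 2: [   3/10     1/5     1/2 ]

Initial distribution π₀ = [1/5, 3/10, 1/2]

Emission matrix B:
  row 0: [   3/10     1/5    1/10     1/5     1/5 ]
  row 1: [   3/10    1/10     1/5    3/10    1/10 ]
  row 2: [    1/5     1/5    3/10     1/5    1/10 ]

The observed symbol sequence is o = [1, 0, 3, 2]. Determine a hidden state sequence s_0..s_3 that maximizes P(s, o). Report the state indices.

path = [2, 0, 2, 2]

t=0: δ = [4.000e-02, 3.000e-02, 1.000e-01]  (obs o_0=1)
t=1: δ = [9.000e-03, 6.000e-03, 1.000e-02]  ψ = [2, 2, 2]  (obs o_1=0)
t=2: δ = [6.000e-04, 6.000e-04, 1.080e-03]  ψ = [2, 2, 0]  (obs o_2=3)
t=3: δ = [3.240e-05, 4.320e-05, 1.620e-04]  ψ = [2, 2, 2]  (obs o_3=2)
backtrack: best end state = 2; path = [2, 0, 2, 2]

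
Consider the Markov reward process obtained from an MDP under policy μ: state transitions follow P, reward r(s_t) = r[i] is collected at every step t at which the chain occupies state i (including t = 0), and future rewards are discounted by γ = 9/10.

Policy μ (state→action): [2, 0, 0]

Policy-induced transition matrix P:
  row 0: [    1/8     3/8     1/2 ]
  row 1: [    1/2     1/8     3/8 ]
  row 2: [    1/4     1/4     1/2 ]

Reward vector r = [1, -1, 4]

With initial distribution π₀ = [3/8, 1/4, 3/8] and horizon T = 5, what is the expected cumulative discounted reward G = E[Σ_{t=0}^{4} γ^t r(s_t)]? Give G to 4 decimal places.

G = 7.4813

t=0: π = [0.3750, 0.2500, 0.3750], E[r] = 1.6250, γ^t·E[r] = 1.625000, running G = 1.625000
t=1: π = [0.2656, 0.2656, 0.4688], E[r] = 1.8750, γ^t·E[r] = 1.687500, running G = 3.312500
t=2: π = [0.2832, 0.2500, 0.4668], E[r] = 1.9004, γ^t·E[r] = 1.539316, running G = 4.851816
t=3: π = [0.2771, 0.2542, 0.4688], E[r] = 1.8979, γ^t·E[r] = 1.383605, running G = 6.235421
t=4: π = [0.2789, 0.2529, 0.4682], E[r] = 1.8990, γ^t·E[r] = 1.245905, running G = 7.481327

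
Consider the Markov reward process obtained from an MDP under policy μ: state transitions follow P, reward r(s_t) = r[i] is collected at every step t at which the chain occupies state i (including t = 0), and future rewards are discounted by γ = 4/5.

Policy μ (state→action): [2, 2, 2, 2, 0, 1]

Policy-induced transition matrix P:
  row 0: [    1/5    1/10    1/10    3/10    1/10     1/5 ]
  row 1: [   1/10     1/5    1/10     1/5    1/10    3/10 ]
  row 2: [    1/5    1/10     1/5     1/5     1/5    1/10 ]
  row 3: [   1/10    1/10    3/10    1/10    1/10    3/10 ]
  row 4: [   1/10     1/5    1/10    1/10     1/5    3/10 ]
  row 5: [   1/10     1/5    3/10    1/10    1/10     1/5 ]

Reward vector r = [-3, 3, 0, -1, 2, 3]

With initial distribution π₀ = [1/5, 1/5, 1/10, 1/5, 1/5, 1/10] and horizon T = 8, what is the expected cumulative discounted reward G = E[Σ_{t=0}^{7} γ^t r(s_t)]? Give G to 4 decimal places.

G = 3.1994

t=0: π = [0.2000, 0.2000, 0.1000, 0.2000, 0.2000, 0.1000], E[r] = 0.5000, γ^t·E[r] = 0.500000, running G = 0.500000
t=1: π = [0.1300, 0.1500, 0.1700, 0.1700, 0.1300, 0.2500], E[r] = 0.9000, γ^t·E[r] = 0.720000, running G = 1.220000
t=2: π = [0.1300, 0.1530, 0.2010, 0.1580, 0.1300, 0.2280], E[r] = 0.8550, γ^t·E[r] = 0.547200, running G = 1.767200
t=3: π = [0.1331, 0.1511, 0.1973, 0.1614, 0.1331, 0.2240], E[r] = 0.8308, γ^t·E[r] = 0.425370, running G = 2.192570
t=4: π = [0.1330, 0.1508, 0.1968, 0.1615, 0.1330, 0.2248], E[r] = 0.8325, γ^t·E[r] = 0.340972, running G = 2.533541
t=5: π = [0.1330, 0.1509, 0.1969, 0.1614, 0.1330, 0.2249], E[r] = 0.8328, γ^t·E[r] = 0.272893, running G = 2.806434
t=6: π = [0.1330, 0.1509, 0.1969, 0.1614, 0.1330, 0.2248], E[r] = 0.8327, γ^t·E[r] = 0.218294, running G = 3.024729
t=7: π = [0.1330, 0.1509, 0.1969, 0.1614, 0.1330, 0.2248], E[r] = 0.8327, γ^t·E[r] = 0.174635, running G = 3.199364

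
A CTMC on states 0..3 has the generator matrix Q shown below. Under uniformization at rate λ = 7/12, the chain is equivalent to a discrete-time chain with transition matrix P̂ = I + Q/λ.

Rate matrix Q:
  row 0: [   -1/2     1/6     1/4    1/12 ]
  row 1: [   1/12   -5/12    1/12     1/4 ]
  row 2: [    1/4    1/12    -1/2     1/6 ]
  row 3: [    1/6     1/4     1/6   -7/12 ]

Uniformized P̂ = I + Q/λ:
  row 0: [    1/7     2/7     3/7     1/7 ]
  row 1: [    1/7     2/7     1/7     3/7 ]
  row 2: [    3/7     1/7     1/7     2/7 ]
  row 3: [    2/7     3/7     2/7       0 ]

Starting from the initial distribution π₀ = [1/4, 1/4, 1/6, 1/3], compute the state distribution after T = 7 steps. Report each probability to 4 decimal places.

π = [0.2453, 0.2831, 0.2453, 0.2263]

t=0: π = [0.2500, 0.2500, 0.1667, 0.3333]
t=1: π = [0.2381, 0.3095, 0.2619, 0.1905]
t=2: π = [0.2449, 0.2755, 0.2381, 0.2415]
t=3: π = [0.2454, 0.2862, 0.2473, 0.2211]
t=4: π = [0.2451, 0.2820, 0.2446, 0.2284]
t=5: π = [0.2454, 0.2834, 0.2455, 0.2257]
t=6: π = [0.2453, 0.2829, 0.2452, 0.2267]
t=7: π = [0.2453, 0.2831, 0.2453, 0.2263]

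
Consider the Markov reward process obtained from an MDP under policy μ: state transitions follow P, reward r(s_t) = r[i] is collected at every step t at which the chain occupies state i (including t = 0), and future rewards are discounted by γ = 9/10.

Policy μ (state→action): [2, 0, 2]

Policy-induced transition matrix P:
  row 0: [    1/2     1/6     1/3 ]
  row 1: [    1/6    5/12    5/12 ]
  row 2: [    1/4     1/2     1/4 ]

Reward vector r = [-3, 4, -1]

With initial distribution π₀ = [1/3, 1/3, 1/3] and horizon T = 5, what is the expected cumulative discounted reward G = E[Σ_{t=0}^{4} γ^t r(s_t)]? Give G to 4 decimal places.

G = 0.7478

t=0: π = [0.3333, 0.3333, 0.3333], E[r] = 0.0000, γ^t·E[r] = 0.000000, running G = 0.000000
t=1: π = [0.3056, 0.3611, 0.3333], E[r] = 0.1944, γ^t·E[r] = 0.175000, running G = 0.175000
t=2: π = [0.2963, 0.3681, 0.3356], E[r] = 0.2477, γ^t·E[r] = 0.200625, running G = 0.375625
t=3: π = [0.2934, 0.3706, 0.3360], E[r] = 0.2660, γ^t·E[r] = 0.193922, running G = 0.569547
t=4: π = [0.2925, 0.3713, 0.3362], E[r] = 0.2717, γ^t·E[r] = 0.178232, running G = 0.747779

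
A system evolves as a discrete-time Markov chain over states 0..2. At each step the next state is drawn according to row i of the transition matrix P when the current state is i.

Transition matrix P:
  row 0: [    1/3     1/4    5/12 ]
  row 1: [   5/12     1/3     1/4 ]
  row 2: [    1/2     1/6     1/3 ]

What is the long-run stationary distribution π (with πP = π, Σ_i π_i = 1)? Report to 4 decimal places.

π = [0.4113, 0.2411, 0.3475]

Balance equations π_j = Σ_i π_i·P[i][j]:
  π_0 = 1/3·π_0 + 5/12·π_1 + 1/2·π_2
  π_1 = 1/4·π_0 + 1/3·π_1 + 1/6·π_2
  normalize: π_0 + π_1 + π_2 = 1
Solving the linear system gives exactly π = [58/141, 34/141, 49/141].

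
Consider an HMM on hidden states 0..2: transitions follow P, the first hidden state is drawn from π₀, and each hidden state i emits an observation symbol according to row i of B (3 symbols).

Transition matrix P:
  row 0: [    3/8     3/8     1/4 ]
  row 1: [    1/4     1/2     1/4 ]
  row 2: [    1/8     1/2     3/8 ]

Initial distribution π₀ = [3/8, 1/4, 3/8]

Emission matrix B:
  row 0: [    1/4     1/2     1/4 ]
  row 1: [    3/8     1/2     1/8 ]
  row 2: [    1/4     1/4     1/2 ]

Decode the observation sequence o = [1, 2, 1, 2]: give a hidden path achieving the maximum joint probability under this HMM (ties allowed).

path = [0, 2, 1, 2]

t=0: δ = [1.875e-01, 1.250e-01, 9.375e-02]  (obs o_0=1)
t=1: δ = [1.758e-02, 8.789e-03, 2.344e-02]  ψ = [0, 0, 0]  (obs o_1=2)
t=2: δ = [3.296e-03, 5.859e-03, 2.197e-03]  ψ = [0, 2, 2]  (obs o_2=1)
t=3: δ = [3.662e-04, 3.662e-04, 7.324e-04]  ψ = [1, 1, 1]  (obs o_3=2)
backtrack: best end state = 2; path = [0, 2, 1, 2]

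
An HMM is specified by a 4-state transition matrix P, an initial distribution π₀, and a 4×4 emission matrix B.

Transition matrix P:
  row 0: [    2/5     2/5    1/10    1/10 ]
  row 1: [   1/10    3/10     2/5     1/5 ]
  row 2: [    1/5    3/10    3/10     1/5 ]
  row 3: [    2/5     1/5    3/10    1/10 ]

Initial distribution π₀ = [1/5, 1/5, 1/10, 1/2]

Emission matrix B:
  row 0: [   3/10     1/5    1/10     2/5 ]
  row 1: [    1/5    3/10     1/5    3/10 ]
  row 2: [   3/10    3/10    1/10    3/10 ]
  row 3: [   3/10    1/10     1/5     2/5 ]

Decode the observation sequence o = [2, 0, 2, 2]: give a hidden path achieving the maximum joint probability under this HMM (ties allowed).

path = [3, 0, 1, 1]

t=0: δ = [2.000e-02, 4.000e-02, 1.000e-02, 1.000e-01]  (obs o_0=2)
t=1: δ = [1.200e-02, 4.000e-03, 9.000e-03, 3.000e-03]  ψ = [3, 3, 3, 3]  (obs o_1=0)
t=2: δ = [4.800e-04, 9.600e-04, 2.700e-04, 3.600e-04]  ψ = [0, 0, 2, 2]  (obs o_2=2)
t=3: δ = [1.920e-05, 5.760e-05, 3.840e-05, 3.840e-05]  ψ = [0, 1, 1, 1]  (obs o_3=2)
backtrack: best end state = 1; path = [3, 0, 1, 1]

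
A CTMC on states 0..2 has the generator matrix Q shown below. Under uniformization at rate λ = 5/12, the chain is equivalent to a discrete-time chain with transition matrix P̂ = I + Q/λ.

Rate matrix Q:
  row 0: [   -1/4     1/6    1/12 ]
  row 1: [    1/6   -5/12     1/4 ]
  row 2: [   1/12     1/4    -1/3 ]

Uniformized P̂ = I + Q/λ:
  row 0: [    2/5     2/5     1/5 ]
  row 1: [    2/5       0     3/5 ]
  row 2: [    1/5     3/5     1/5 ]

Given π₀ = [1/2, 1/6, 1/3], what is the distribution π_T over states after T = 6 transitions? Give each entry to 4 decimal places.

π = [0.3343, 0.3298, 0.3359]

t=0: π = [0.5000, 0.1667, 0.3333]
t=1: π = [0.3333, 0.4000, 0.2667]
t=2: π = [0.3467, 0.2933, 0.3600]
t=3: π = [0.3280, 0.3547, 0.3173]
t=4: π = [0.3365, 0.3216, 0.3419]
t=5: π = [0.3316, 0.3397, 0.3286]
t=6: π = [0.3343, 0.3298, 0.3359]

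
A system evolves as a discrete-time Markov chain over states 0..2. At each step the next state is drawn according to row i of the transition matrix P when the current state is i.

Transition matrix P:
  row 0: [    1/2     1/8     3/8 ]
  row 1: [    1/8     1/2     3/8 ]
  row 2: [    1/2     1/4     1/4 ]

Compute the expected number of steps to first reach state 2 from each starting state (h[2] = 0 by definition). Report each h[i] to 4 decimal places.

First-step conditioning: h[2] = 0; for i ≠ 2, h[i] = 1 + Σ_k P[i][k]·h[k].
  h[0] = 1 + 1/2·h[0] + 1/8·h[1]
  h[1] = 1 + 1/8·h[0] + 1/2·h[1]
Solving the 2×2 linear system over states ≠ 2 gives exactly h = [8/3, 8/3, 0] (h[2] = 0 is the target).

h = [2.6667, 2.6667, 0.0000]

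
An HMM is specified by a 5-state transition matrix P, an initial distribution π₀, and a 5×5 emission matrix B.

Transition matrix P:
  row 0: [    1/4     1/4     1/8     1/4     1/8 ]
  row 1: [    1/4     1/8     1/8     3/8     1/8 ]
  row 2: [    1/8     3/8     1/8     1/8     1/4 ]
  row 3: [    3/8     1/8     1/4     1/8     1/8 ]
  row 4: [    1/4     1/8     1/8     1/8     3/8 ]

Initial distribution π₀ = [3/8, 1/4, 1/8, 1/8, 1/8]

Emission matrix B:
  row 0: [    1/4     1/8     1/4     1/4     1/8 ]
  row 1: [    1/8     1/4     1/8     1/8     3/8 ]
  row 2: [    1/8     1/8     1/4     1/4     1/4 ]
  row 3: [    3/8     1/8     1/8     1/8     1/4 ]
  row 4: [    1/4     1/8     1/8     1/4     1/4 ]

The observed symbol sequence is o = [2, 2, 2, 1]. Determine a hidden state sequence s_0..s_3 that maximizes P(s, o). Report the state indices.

path = [0, 0, 0, 1]

t=0: δ = [9.375e-02, 3.125e-02, 3.125e-02, 1.562e-02, 1.562e-02]  (obs o_0=2)
t=1: δ = [5.859e-03, 2.930e-03, 2.930e-03, 2.930e-03, 1.465e-03]  ψ = [0, 0, 0, 0, 0]  (obs o_1=2)
t=2: δ = [3.662e-04, 1.831e-04, 1.831e-04, 1.831e-04, 9.155e-05]  ψ = [0, 0, 0, 0, 0]  (obs o_2=2)
t=3: δ = [1.144e-05, 2.289e-05, 5.722e-06, 1.144e-05, 5.722e-06]  ψ = [0, 0, 0, 0, 0]  (obs o_3=1)
backtrack: best end state = 1; path = [0, 0, 0, 1]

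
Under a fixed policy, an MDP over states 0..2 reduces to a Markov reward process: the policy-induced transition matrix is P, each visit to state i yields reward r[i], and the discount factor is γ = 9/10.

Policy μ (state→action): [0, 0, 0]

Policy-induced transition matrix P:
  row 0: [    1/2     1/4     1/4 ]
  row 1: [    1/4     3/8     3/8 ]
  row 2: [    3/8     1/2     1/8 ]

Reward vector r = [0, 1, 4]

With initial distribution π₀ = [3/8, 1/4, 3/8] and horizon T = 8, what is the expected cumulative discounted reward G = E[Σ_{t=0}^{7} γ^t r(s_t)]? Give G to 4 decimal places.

t=0: π = [0.3750, 0.2500, 0.3750], E[r] = 1.7500, γ^t·E[r] = 1.750000, running G = 1.750000
t=1: π = [0.3906, 0.3750, 0.2344], E[r] = 1.3125, γ^t·E[r] = 1.181250, running G = 2.931250
t=2: π = [0.3770, 0.3555, 0.2676], E[r] = 1.4258, γ^t·E[r] = 1.154883, running G = 4.086133
t=3: π = [0.3777, 0.3613, 0.2610], E[r] = 1.4053, γ^t·E[r] = 1.024444, running G = 5.110577
t=4: π = [0.3770, 0.3604, 0.2625], E[r] = 1.4106, γ^t·E[r] = 0.925484, running G = 6.036061
t=5: π = [0.3771, 0.3607, 0.2622], E[r] = 1.4096, γ^t·E[r] = 0.832368, running G = 6.868429
t=6: π = [0.3770, 0.3606, 0.2623], E[r] = 1.4099, γ^t·E[r] = 0.749263, running G = 7.617692
t=7: π = [0.3771, 0.3607, 0.2623], E[r] = 1.4098, γ^t·E[r] = 0.674315, running G = 8.292008

G = 8.2920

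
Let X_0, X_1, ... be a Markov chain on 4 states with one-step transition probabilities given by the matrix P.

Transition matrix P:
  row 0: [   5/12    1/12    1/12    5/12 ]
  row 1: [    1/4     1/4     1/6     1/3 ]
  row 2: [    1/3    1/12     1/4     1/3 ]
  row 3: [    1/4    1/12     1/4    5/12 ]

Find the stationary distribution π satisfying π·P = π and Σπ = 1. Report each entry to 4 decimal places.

Balance equations π_j = Σ_i π_i·P[i][j]:
  π_0 = 5/12·π_0 + 1/4·π_1 + 1/3·π_2 + 1/4·π_3
  π_1 = 1/12·π_0 + 1/4·π_1 + 1/12·π_2 + 1/12·π_3
  π_2 = 1/12·π_0 + 1/6·π_1 + 1/4·π_2 + 1/4·π_3
  normalize: π_0 + π_1 + π_2 + π_3 = 1
Solving the linear system gives exactly π = [389/1220, 1/10, 23/122, 479/1220].

π = [0.3189, 0.1000, 0.1885, 0.3926]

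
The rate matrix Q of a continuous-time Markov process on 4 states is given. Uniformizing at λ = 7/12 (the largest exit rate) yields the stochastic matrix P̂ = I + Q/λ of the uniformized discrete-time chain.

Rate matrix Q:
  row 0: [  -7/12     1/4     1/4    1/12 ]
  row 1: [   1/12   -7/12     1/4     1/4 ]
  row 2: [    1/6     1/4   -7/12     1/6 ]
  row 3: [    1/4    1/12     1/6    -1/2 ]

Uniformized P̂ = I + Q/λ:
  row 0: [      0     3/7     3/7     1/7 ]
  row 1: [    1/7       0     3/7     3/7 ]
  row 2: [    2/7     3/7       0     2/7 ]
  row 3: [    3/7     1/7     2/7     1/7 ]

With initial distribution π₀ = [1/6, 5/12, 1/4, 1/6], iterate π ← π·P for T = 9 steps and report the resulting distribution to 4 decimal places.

t=0: π = [0.1667, 0.4167, 0.2500, 0.1667]
t=1: π = [0.2024, 0.2024, 0.2976, 0.2976]
t=2: π = [0.2415, 0.2568, 0.2585, 0.2432]
t=3: π = [0.2148, 0.2490, 0.2830, 0.2532]
t=4: π = [0.2249, 0.2495, 0.2711, 0.2544]
t=5: π = [0.2221, 0.2489, 0.2760, 0.2529]
t=6: π = [0.2228, 0.2496, 0.2741, 0.2534]
t=7: π = [0.2226, 0.2492, 0.2749, 0.2533]
t=8: π = [0.2227, 0.2494, 0.2746, 0.2533]
t=9: π = [0.2226, 0.2493, 0.2747, 0.2533]

π = [0.2226, 0.2493, 0.2747, 0.2533]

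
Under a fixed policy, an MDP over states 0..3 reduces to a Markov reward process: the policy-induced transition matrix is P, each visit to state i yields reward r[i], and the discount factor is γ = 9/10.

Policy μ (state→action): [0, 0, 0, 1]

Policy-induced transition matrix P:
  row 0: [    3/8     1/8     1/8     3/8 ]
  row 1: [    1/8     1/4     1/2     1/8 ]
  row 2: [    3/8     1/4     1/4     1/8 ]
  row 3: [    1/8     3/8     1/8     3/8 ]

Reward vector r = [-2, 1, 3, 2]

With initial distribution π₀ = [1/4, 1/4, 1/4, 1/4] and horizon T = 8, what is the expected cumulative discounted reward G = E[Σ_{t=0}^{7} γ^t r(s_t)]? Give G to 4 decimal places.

t=0: π = [0.2500, 0.2500, 0.2500, 0.2500], E[r] = 1.0000, γ^t·E[r] = 1.000000, running G = 1.000000
t=1: π = [0.2500, 0.2500, 0.2500, 0.2500], E[r] = 1.0000, γ^t·E[r] = 0.900000, running G = 1.900000
t=2: π = [0.2500, 0.2500, 0.2500, 0.2500], E[r] = 1.0000, γ^t·E[r] = 0.810000, running G = 2.710000
t=3: π = [0.2500, 0.2500, 0.2500, 0.2500], E[r] = 1.0000, γ^t·E[r] = 0.729000, running G = 3.439000
t=4: π = [0.2500, 0.2500, 0.2500, 0.2500], E[r] = 1.0000, γ^t·E[r] = 0.656100, running G = 4.095100
t=5: π = [0.2500, 0.2500, 0.2500, 0.2500], E[r] = 1.0000, γ^t·E[r] = 0.590490, running G = 4.685590
t=6: π = [0.2500, 0.2500, 0.2500, 0.2500], E[r] = 1.0000, γ^t·E[r] = 0.531441, running G = 5.217031
t=7: π = [0.2500, 0.2500, 0.2500, 0.2500], E[r] = 1.0000, γ^t·E[r] = 0.478297, running G = 5.695328

G = 5.6953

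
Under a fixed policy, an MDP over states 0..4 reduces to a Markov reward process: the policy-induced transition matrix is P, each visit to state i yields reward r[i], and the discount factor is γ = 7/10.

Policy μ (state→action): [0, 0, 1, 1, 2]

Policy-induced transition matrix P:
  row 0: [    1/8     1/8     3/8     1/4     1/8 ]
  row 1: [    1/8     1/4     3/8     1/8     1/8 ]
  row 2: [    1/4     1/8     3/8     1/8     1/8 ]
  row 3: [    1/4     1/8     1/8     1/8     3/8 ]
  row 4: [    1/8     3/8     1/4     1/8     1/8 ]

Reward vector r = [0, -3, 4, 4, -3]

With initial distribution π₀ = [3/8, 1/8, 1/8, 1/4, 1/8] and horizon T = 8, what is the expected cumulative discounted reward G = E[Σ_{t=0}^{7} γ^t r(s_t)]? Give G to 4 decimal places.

G = 2.4361

t=0: π = [0.3750, 0.1250, 0.1250, 0.2500, 0.1250], E[r] = 0.7500, γ^t·E[r] = 0.750000, running G = 0.750000
t=1: π = [0.1719, 0.1719, 0.2969, 0.1719, 0.1875], E[r] = 0.7969, γ^t·E[r] = 0.557813, running G = 1.307813
t=2: π = [0.1836, 0.1934, 0.3086, 0.1465, 0.1680], E[r] = 0.7363, γ^t·E[r] = 0.360801, running G = 1.668613
t=3: π = [0.1819, 0.1912, 0.3174, 0.1479, 0.1616], E[r] = 0.8030, γ^t·E[r] = 0.275422, running G = 1.944035
t=4: π = [0.1832, 0.1893, 0.3178, 0.1477, 0.1620], E[r] = 0.8083, γ^t·E[r] = 0.194077, running G = 2.138112
t=5: π = [0.1832, 0.1892, 0.3178, 0.1479, 0.1619], E[r] = 0.8096, γ^t·E[r] = 0.136065, running G = 2.274177
t=6: π = [0.1832, 0.1891, 0.3178, 0.1479, 0.1620], E[r] = 0.8094, γ^t·E[r] = 0.095228, running G = 2.369406
t=7: π = [0.1832, 0.1891, 0.3178, 0.1479, 0.1620], E[r] = 0.8094, γ^t·E[r] = 0.066657, running G = 2.436063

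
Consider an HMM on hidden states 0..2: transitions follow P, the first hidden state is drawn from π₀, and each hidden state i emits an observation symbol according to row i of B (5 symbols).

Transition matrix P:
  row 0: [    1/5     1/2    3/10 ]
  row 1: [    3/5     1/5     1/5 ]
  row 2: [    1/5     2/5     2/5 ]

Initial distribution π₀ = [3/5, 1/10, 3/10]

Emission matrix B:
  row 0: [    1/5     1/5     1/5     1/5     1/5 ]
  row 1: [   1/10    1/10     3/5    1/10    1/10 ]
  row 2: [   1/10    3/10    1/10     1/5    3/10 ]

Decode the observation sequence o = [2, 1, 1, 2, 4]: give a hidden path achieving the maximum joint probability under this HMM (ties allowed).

t=0: δ = [1.200e-01, 6.000e-02, 3.000e-02]  (obs o_0=2)
t=1: δ = [7.200e-03, 6.000e-03, 1.080e-02]  ψ = [1, 0, 0]  (obs o_1=1)
t=2: δ = [7.200e-04, 4.320e-04, 1.296e-03]  ψ = [1, 2, 2]  (obs o_2=1)
t=3: δ = [5.184e-05, 3.110e-04, 5.184e-05]  ψ = [1, 2, 2]  (obs o_3=2)
t=4: δ = [3.732e-05, 6.221e-06, 1.866e-05]  ψ = [1, 1, 1]  (obs o_4=4)
backtrack: best end state = 0; path = [0, 2, 2, 1, 0]

path = [0, 2, 2, 1, 0]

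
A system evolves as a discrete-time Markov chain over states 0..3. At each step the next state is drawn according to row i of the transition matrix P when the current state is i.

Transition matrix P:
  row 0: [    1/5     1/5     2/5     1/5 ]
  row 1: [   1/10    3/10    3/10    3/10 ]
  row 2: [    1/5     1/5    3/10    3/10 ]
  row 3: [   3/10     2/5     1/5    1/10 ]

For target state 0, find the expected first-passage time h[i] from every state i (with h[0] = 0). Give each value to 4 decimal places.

h = [0.0000, 5.6338, 5.0704, 4.7418]

First-step conditioning: h[0] = 0; for i ≠ 0, h[i] = 1 + Σ_k P[i][k]·h[k].
  h[1] = 1 + 3/10·h[1] + 3/10·h[2] + 3/10·h[3]
  h[2] = 1 + 1/5·h[1] + 3/10·h[2] + 3/10·h[3]
  h[3] = 1 + 2/5·h[1] + 1/5·h[2] + 1/10·h[3]
Solving the 3×3 linear system over states ≠ 0 gives exactly h = [0, 400/71, 360/71, 1010/213] (h[0] = 0 is the target).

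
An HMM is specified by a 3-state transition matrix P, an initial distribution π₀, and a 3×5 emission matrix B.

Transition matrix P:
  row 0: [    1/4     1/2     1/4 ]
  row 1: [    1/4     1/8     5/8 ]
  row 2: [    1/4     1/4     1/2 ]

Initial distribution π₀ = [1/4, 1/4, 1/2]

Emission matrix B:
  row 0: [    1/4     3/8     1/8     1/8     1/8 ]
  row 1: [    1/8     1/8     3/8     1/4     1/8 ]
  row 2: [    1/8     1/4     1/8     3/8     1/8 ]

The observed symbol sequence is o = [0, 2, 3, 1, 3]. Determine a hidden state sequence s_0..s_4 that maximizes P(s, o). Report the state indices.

t=0: δ = [6.250e-02, 3.125e-02, 6.250e-02]  (obs o_0=0)
t=1: δ = [1.953e-03, 1.172e-02, 3.906e-03]  ψ = [0, 0, 2]  (obs o_1=2)
t=2: δ = [3.662e-04, 3.662e-04, 2.747e-03]  ψ = [1, 1, 1]  (obs o_2=3)
t=3: δ = [2.575e-04, 8.583e-05, 3.433e-04]  ψ = [2, 2, 2]  (obs o_3=1)
t=4: δ = [1.073e-05, 3.219e-05, 6.437e-05]  ψ = [2, 0, 2]  (obs o_4=3)
backtrack: best end state = 2; path = [0, 1, 2, 2, 2]

path = [0, 1, 2, 2, 2]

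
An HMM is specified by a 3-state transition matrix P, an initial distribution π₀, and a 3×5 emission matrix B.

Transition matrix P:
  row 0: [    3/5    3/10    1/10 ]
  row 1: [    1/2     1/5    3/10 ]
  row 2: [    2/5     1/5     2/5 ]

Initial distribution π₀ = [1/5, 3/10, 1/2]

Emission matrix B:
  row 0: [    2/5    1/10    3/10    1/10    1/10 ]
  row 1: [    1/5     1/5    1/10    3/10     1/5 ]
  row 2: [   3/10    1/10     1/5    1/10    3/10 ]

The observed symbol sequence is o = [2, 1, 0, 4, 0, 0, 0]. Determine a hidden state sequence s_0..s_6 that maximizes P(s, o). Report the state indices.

path = [2, 0, 0, 0, 0, 0, 0]

t=0: δ = [6.000e-02, 3.000e-02, 1.000e-01]  (obs o_0=2)
t=1: δ = [4.000e-03, 4.000e-03, 4.000e-03]  ψ = [2, 2, 2]  (obs o_1=1)
t=2: δ = [9.600e-04, 2.400e-04, 4.800e-04]  ψ = [0, 0, 2]  (obs o_2=0)
t=3: δ = [5.760e-05, 5.760e-05, 5.760e-05]  ψ = [0, 0, 2]  (obs o_3=4)
t=4: δ = [1.382e-05, 3.456e-06, 6.912e-06]  ψ = [0, 0, 2]  (obs o_4=0)
t=5: δ = [3.318e-06, 8.294e-07, 8.294e-07]  ψ = [0, 0, 2]  (obs o_5=0)
t=6: δ = [7.963e-07, 1.991e-07, 9.953e-08]  ψ = [0, 0, 0]  (obs o_6=0)
backtrack: best end state = 0; path = [2, 0, 0, 0, 0, 0, 0]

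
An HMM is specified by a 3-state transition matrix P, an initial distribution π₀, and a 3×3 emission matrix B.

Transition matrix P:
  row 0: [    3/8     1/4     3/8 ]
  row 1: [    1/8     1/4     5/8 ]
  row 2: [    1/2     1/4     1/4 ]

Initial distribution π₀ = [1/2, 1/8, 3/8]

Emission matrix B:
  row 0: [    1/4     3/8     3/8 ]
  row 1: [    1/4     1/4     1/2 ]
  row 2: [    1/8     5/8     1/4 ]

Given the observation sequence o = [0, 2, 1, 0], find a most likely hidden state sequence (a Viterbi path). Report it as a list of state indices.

path = [0, 1, 2, 0]

t=0: δ = [1.250e-01, 3.125e-02, 4.688e-02]  (obs o_0=0)
t=1: δ = [1.758e-02, 1.562e-02, 1.172e-02]  ψ = [0, 0, 0]  (obs o_1=2)
t=2: δ = [2.472e-03, 1.099e-03, 6.104e-03]  ψ = [0, 0, 1]  (obs o_2=1)
t=3: δ = [7.629e-04, 3.815e-04, 1.907e-04]  ψ = [2, 2, 2]  (obs o_3=0)
backtrack: best end state = 0; path = [0, 1, 2, 0]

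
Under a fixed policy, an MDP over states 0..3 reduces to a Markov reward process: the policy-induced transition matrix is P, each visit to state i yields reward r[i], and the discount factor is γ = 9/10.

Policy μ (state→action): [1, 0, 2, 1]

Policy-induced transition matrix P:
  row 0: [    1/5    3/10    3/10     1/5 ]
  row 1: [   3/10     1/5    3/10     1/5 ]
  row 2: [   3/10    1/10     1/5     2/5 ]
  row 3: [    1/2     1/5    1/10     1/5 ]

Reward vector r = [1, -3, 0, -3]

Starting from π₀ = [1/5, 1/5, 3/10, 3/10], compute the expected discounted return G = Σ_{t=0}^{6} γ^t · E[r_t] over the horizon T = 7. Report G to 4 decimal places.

t=0: π = [0.2000, 0.2000, 0.3000, 0.3000], E[r] = -1.3000, γ^t·E[r] = -1.300000, running G = -1.300000
t=1: π = [0.3400, 0.1900, 0.2100, 0.2600], E[r] = -1.0100, γ^t·E[r] = -0.909000, running G = -2.209000
t=2: π = [0.3180, 0.2130, 0.2270, 0.2420], E[r] = -1.0470, γ^t·E[r] = -0.848070, running G = -3.057070
t=3: π = [0.3166, 0.2091, 0.2289, 0.2454], E[r] = -1.0469, γ^t·E[r] = -0.763190, running G = -3.820260
t=4: π = [0.3174, 0.2088, 0.2280, 0.2458], E[r] = -1.0462, γ^t·E[r] = -0.686432, running G = -4.506692
t=5: π = [0.3174, 0.2089, 0.2280, 0.2456], E[r] = -1.0462, γ^t·E[r] = -0.617783, running G = -5.124475
t=6: π = [0.3174, 0.2089, 0.2281, 0.2456], E[r] = -1.0463, γ^t·E[r] = -0.556024, running G = -5.680498

G = -5.6805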